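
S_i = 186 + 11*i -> [186, 197, 208, 219, 230]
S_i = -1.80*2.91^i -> [-1.8, -5.24, -15.24, -44.36, -129.08]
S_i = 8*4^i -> [8, 32, 128, 512, 2048]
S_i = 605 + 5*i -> [605, 610, 615, 620, 625]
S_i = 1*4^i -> [1, 4, 16, 64, 256]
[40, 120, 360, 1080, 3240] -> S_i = 40*3^i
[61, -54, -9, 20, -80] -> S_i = Random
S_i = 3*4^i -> [3, 12, 48, 192, 768]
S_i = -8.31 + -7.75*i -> [-8.31, -16.06, -23.81, -31.56, -39.31]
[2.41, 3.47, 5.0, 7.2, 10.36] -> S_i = 2.41*1.44^i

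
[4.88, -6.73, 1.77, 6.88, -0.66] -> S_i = Random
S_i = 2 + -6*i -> [2, -4, -10, -16, -22]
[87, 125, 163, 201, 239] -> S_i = 87 + 38*i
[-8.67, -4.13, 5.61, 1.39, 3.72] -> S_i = Random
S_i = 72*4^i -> [72, 288, 1152, 4608, 18432]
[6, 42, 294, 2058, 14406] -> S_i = 6*7^i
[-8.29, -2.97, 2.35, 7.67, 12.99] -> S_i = -8.29 + 5.32*i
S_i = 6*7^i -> [6, 42, 294, 2058, 14406]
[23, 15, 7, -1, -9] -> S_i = 23 + -8*i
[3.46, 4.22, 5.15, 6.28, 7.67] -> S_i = 3.46*1.22^i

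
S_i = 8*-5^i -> [8, -40, 200, -1000, 5000]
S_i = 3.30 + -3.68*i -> [3.3, -0.38, -4.06, -7.74, -11.42]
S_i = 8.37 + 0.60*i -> [8.37, 8.97, 9.57, 10.17, 10.77]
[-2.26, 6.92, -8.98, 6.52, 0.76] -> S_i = Random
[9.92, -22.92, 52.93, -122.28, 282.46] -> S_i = 9.92*(-2.31)^i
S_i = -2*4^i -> [-2, -8, -32, -128, -512]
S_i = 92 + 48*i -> [92, 140, 188, 236, 284]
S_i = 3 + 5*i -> [3, 8, 13, 18, 23]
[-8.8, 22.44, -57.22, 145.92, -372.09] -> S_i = -8.80*(-2.55)^i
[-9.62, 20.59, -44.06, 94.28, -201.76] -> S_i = -9.62*(-2.14)^i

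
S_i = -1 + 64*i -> [-1, 63, 127, 191, 255]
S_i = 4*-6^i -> [4, -24, 144, -864, 5184]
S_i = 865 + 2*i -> [865, 867, 869, 871, 873]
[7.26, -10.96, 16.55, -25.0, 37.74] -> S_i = 7.26*(-1.51)^i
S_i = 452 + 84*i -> [452, 536, 620, 704, 788]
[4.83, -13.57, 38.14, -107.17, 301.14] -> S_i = 4.83*(-2.81)^i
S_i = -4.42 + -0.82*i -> [-4.42, -5.24, -6.06, -6.88, -7.7]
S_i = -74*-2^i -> [-74, 148, -296, 592, -1184]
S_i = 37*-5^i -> [37, -185, 925, -4625, 23125]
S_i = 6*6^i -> [6, 36, 216, 1296, 7776]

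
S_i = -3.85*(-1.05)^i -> [-3.85, 4.04, -4.24, 4.46, -4.68]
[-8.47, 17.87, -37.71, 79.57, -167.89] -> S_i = -8.47*(-2.11)^i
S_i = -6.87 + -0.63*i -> [-6.87, -7.5, -8.13, -8.76, -9.39]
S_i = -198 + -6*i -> [-198, -204, -210, -216, -222]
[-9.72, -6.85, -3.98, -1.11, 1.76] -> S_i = -9.72 + 2.87*i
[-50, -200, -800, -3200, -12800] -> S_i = -50*4^i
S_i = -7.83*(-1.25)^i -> [-7.83, 9.79, -12.23, 15.29, -19.12]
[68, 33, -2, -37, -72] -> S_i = 68 + -35*i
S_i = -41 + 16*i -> [-41, -25, -9, 7, 23]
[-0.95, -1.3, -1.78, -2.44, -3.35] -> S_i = -0.95*1.37^i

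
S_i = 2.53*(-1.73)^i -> [2.53, -4.38, 7.57, -13.1, 22.66]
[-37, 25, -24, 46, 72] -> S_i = Random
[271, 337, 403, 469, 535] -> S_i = 271 + 66*i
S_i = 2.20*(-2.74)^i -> [2.2, -6.03, 16.52, -45.26, 124.0]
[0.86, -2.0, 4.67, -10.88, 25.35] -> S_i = 0.86*(-2.33)^i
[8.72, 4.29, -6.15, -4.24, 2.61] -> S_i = Random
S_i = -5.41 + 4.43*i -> [-5.41, -0.98, 3.45, 7.88, 12.31]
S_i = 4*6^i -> [4, 24, 144, 864, 5184]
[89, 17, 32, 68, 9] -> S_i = Random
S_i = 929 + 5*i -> [929, 934, 939, 944, 949]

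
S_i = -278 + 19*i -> [-278, -259, -240, -221, -202]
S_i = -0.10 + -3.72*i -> [-0.1, -3.82, -7.54, -11.26, -14.98]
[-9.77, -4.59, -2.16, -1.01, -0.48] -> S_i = -9.77*0.47^i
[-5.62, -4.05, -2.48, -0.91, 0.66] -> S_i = -5.62 + 1.57*i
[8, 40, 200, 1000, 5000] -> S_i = 8*5^i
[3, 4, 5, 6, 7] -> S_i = 3 + 1*i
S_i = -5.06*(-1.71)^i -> [-5.06, 8.65, -14.8, 25.3, -43.26]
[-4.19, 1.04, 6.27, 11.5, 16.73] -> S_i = -4.19 + 5.23*i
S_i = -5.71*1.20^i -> [-5.71, -6.85, -8.22, -9.87, -11.84]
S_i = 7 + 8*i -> [7, 15, 23, 31, 39]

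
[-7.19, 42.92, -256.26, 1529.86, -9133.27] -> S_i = -7.19*(-5.97)^i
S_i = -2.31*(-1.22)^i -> [-2.31, 2.82, -3.44, 4.19, -5.12]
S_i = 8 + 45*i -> [8, 53, 98, 143, 188]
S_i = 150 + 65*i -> [150, 215, 280, 345, 410]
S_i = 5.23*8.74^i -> [5.23, 45.71, 399.51, 3491.69, 30517.39]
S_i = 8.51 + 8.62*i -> [8.51, 17.13, 25.75, 34.37, 42.99]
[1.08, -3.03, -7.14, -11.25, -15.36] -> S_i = 1.08 + -4.11*i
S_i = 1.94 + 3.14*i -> [1.94, 5.08, 8.22, 11.36, 14.5]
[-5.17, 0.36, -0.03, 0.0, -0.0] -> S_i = -5.17*(-0.07)^i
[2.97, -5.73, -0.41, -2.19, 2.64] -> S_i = Random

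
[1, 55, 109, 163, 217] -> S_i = 1 + 54*i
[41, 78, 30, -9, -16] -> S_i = Random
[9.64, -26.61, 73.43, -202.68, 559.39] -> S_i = 9.64*(-2.76)^i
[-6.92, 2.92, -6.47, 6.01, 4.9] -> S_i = Random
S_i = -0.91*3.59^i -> [-0.91, -3.27, -11.73, -42.1, -151.15]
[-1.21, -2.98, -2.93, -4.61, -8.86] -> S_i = Random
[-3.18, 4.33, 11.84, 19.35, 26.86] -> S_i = -3.18 + 7.51*i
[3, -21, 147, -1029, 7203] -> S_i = 3*-7^i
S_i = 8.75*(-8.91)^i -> [8.75, -77.96, 694.65, -6189.29, 55146.62]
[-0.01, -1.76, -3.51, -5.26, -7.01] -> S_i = -0.01 + -1.75*i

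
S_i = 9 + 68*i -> [9, 77, 145, 213, 281]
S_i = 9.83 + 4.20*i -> [9.83, 14.03, 18.23, 22.43, 26.63]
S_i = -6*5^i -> [-6, -30, -150, -750, -3750]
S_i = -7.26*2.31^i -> [-7.26, -16.77, -38.74, -89.49, -206.72]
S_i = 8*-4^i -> [8, -32, 128, -512, 2048]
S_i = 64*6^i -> [64, 384, 2304, 13824, 82944]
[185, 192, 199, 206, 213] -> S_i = 185 + 7*i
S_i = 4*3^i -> [4, 12, 36, 108, 324]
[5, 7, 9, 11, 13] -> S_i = 5 + 2*i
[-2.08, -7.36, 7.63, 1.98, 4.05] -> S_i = Random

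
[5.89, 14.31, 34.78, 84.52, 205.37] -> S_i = 5.89*2.43^i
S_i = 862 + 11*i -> [862, 873, 884, 895, 906]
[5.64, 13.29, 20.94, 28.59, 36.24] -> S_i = 5.64 + 7.65*i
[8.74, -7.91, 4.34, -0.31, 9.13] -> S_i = Random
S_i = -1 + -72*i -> [-1, -73, -145, -217, -289]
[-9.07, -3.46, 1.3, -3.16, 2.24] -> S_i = Random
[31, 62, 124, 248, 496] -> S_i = 31*2^i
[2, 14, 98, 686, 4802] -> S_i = 2*7^i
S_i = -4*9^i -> [-4, -36, -324, -2916, -26244]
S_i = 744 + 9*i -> [744, 753, 762, 771, 780]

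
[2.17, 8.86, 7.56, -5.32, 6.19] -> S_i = Random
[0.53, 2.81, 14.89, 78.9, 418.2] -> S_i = 0.53*5.30^i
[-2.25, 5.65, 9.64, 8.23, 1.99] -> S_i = Random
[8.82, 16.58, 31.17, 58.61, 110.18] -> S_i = 8.82*1.88^i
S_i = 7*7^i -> [7, 49, 343, 2401, 16807]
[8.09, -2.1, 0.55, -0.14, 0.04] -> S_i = 8.09*(-0.26)^i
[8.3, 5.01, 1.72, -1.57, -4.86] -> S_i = 8.30 + -3.29*i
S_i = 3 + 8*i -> [3, 11, 19, 27, 35]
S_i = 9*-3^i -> [9, -27, 81, -243, 729]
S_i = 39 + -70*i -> [39, -31, -101, -171, -241]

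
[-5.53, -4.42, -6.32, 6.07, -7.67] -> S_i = Random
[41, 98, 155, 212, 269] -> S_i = 41 + 57*i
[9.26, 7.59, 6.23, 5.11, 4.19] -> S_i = 9.26*0.82^i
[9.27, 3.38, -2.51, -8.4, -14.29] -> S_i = 9.27 + -5.89*i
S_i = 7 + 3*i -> [7, 10, 13, 16, 19]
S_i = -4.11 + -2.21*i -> [-4.11, -6.32, -8.53, -10.74, -12.95]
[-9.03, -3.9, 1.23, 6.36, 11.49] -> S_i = -9.03 + 5.13*i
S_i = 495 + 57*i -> [495, 552, 609, 666, 723]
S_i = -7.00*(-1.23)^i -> [-7.0, 8.61, -10.59, 13.03, -16.02]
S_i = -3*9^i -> [-3, -27, -243, -2187, -19683]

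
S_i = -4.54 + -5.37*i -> [-4.54, -9.91, -15.28, -20.65, -26.02]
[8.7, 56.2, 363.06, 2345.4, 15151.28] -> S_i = 8.70*6.46^i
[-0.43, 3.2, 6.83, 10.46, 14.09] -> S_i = -0.43 + 3.63*i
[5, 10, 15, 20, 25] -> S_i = 5 + 5*i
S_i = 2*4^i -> [2, 8, 32, 128, 512]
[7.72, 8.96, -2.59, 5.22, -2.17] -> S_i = Random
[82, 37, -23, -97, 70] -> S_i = Random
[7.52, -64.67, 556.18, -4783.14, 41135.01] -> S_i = 7.52*(-8.60)^i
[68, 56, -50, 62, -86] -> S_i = Random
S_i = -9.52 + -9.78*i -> [-9.52, -19.3, -29.08, -38.86, -48.64]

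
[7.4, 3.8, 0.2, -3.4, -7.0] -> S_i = 7.40 + -3.60*i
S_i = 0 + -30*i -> [0, -30, -60, -90, -120]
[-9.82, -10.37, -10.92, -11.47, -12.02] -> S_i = -9.82 + -0.55*i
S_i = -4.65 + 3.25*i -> [-4.65, -1.4, 1.85, 5.1, 8.35]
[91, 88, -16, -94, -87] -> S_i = Random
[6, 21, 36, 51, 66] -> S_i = 6 + 15*i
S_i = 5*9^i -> [5, 45, 405, 3645, 32805]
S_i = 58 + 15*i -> [58, 73, 88, 103, 118]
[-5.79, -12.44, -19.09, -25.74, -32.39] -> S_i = -5.79 + -6.65*i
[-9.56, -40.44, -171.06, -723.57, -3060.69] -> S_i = -9.56*4.23^i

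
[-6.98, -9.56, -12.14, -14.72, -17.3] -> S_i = -6.98 + -2.58*i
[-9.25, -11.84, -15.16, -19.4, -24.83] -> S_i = -9.25*1.28^i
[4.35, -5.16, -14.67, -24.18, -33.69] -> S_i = 4.35 + -9.51*i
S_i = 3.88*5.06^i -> [3.88, 19.63, 99.34, 502.67, 2543.51]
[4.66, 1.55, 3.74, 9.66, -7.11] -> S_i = Random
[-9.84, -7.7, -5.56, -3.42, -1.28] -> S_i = -9.84 + 2.14*i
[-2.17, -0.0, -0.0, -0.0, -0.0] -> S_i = -2.17*0.00^i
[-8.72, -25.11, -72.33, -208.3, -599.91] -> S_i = -8.72*2.88^i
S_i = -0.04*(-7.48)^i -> [-0.04, 0.3, -2.24, 16.74, -125.22]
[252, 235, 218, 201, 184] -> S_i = 252 + -17*i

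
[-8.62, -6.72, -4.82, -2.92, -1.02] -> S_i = -8.62 + 1.90*i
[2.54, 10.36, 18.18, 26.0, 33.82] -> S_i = 2.54 + 7.82*i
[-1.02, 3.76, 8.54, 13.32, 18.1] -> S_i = -1.02 + 4.78*i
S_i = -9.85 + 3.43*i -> [-9.85, -6.42, -2.99, 0.44, 3.87]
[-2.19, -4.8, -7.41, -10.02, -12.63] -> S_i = -2.19 + -2.61*i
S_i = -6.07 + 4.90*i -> [-6.07, -1.17, 3.73, 8.63, 13.53]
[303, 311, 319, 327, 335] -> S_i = 303 + 8*i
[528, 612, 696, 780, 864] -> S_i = 528 + 84*i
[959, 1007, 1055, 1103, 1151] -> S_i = 959 + 48*i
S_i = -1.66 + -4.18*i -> [-1.66, -5.84, -10.02, -14.2, -18.38]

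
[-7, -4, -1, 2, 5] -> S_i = -7 + 3*i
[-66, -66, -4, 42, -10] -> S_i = Random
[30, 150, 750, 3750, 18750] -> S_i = 30*5^i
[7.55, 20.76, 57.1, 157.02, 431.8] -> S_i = 7.55*2.75^i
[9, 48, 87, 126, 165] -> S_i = 9 + 39*i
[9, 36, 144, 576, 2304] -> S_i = 9*4^i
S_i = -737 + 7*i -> [-737, -730, -723, -716, -709]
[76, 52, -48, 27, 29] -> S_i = Random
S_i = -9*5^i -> [-9, -45, -225, -1125, -5625]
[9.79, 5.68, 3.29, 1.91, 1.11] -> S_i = 9.79*0.58^i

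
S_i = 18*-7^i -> [18, -126, 882, -6174, 43218]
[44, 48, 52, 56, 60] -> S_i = 44 + 4*i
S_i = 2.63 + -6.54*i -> [2.63, -3.91, -10.45, -16.99, -23.53]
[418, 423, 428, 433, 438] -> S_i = 418 + 5*i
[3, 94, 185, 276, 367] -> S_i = 3 + 91*i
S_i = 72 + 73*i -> [72, 145, 218, 291, 364]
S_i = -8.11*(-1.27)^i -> [-8.11, 10.3, -13.08, 16.61, -21.1]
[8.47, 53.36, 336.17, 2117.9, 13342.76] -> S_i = 8.47*6.30^i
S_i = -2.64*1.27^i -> [-2.64, -3.35, -4.26, -5.41, -6.87]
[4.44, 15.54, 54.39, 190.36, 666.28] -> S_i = 4.44*3.50^i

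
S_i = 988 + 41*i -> [988, 1029, 1070, 1111, 1152]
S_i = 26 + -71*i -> [26, -45, -116, -187, -258]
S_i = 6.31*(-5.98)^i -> [6.31, -37.73, 225.65, -1349.38, 8069.27]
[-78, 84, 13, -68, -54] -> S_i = Random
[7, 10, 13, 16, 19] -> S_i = 7 + 3*i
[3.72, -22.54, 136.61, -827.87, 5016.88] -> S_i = 3.72*(-6.06)^i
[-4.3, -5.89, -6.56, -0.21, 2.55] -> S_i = Random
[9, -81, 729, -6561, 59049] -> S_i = 9*-9^i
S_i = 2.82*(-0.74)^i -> [2.82, -2.09, 1.54, -1.14, 0.85]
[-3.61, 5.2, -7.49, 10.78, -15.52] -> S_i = -3.61*(-1.44)^i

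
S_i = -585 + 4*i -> [-585, -581, -577, -573, -569]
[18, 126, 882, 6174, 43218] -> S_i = 18*7^i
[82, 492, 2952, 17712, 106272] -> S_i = 82*6^i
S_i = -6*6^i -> [-6, -36, -216, -1296, -7776]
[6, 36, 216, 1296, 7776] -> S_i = 6*6^i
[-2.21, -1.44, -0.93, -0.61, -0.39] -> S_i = -2.21*0.65^i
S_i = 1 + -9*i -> [1, -8, -17, -26, -35]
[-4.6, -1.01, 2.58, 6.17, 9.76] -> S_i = -4.60 + 3.59*i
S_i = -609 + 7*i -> [-609, -602, -595, -588, -581]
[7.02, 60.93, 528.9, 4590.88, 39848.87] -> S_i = 7.02*8.68^i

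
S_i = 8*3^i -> [8, 24, 72, 216, 648]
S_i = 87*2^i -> [87, 174, 348, 696, 1392]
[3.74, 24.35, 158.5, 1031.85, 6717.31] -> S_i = 3.74*6.51^i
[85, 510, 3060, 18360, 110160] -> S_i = 85*6^i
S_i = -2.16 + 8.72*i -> [-2.16, 6.56, 15.28, 24.0, 32.72]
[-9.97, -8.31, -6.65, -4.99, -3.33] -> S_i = -9.97 + 1.66*i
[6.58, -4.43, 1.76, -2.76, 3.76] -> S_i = Random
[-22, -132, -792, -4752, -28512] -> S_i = -22*6^i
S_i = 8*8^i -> [8, 64, 512, 4096, 32768]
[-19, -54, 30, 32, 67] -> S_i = Random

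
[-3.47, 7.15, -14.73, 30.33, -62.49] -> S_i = -3.47*(-2.06)^i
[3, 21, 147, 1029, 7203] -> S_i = 3*7^i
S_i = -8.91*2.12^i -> [-8.91, -18.89, -40.05, -84.9, -179.98]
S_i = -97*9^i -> [-97, -873, -7857, -70713, -636417]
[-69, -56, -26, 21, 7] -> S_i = Random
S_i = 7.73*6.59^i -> [7.73, 50.94, 335.7, 2212.26, 14578.78]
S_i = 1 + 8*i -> [1, 9, 17, 25, 33]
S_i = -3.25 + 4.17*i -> [-3.25, 0.92, 5.09, 9.26, 13.43]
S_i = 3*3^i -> [3, 9, 27, 81, 243]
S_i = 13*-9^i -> [13, -117, 1053, -9477, 85293]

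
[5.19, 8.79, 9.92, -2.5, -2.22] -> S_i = Random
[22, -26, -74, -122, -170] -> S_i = 22 + -48*i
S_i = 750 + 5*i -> [750, 755, 760, 765, 770]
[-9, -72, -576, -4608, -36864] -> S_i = -9*8^i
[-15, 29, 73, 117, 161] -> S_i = -15 + 44*i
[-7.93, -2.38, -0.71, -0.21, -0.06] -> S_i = -7.93*0.30^i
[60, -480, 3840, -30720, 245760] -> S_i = 60*-8^i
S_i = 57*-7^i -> [57, -399, 2793, -19551, 136857]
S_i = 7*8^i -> [7, 56, 448, 3584, 28672]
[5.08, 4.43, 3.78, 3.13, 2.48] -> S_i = 5.08 + -0.65*i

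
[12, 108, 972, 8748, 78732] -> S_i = 12*9^i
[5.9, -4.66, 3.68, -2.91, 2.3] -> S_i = 5.90*(-0.79)^i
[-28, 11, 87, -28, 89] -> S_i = Random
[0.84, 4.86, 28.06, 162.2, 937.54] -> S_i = 0.84*5.78^i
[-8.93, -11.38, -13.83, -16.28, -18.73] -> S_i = -8.93 + -2.45*i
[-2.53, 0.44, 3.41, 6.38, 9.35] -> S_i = -2.53 + 2.97*i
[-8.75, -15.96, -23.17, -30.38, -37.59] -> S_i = -8.75 + -7.21*i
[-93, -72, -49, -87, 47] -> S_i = Random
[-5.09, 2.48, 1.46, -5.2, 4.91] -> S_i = Random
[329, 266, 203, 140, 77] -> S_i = 329 + -63*i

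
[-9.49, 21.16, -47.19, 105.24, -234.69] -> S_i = -9.49*(-2.23)^i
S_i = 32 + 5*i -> [32, 37, 42, 47, 52]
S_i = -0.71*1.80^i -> [-0.71, -1.28, -2.3, -4.14, -7.45]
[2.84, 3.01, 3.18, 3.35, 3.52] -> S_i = 2.84 + 0.17*i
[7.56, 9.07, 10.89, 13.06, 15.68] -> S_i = 7.56*1.20^i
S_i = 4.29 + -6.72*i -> [4.29, -2.43, -9.15, -15.87, -22.59]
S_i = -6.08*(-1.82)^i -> [-6.08, 11.07, -20.14, 36.65, -66.71]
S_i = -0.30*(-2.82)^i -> [-0.3, 0.85, -2.39, 6.73, -18.97]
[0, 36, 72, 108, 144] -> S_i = 0 + 36*i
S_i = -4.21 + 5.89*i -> [-4.21, 1.68, 7.57, 13.46, 19.35]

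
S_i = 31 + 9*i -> [31, 40, 49, 58, 67]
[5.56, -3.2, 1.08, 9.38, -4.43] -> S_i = Random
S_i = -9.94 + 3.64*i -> [-9.94, -6.3, -2.66, 0.98, 4.62]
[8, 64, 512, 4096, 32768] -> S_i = 8*8^i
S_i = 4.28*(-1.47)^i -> [4.28, -6.29, 9.25, -13.6, 19.99]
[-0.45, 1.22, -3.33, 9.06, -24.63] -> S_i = -0.45*(-2.72)^i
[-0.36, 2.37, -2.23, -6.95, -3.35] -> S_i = Random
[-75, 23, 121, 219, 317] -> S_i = -75 + 98*i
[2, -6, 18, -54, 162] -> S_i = 2*-3^i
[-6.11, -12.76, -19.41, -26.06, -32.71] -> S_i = -6.11 + -6.65*i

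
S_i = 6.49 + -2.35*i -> [6.49, 4.14, 1.79, -0.56, -2.91]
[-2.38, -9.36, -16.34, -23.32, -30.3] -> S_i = -2.38 + -6.98*i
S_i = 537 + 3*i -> [537, 540, 543, 546, 549]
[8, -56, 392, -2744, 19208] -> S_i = 8*-7^i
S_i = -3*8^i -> [-3, -24, -192, -1536, -12288]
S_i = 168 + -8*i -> [168, 160, 152, 144, 136]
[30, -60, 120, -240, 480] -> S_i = 30*-2^i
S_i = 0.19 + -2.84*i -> [0.19, -2.65, -5.49, -8.33, -11.17]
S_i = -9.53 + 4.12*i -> [-9.53, -5.41, -1.29, 2.83, 6.95]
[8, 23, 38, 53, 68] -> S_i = 8 + 15*i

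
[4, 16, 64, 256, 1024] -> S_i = 4*4^i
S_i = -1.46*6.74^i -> [-1.46, -9.84, -66.32, -447.03, -3012.95]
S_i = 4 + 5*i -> [4, 9, 14, 19, 24]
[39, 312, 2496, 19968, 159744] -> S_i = 39*8^i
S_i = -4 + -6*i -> [-4, -10, -16, -22, -28]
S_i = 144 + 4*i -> [144, 148, 152, 156, 160]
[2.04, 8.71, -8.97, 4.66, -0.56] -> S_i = Random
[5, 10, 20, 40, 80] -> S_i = 5*2^i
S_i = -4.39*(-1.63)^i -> [-4.39, 7.16, -11.66, 19.01, -30.99]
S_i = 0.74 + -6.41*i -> [0.74, -5.67, -12.08, -18.49, -24.9]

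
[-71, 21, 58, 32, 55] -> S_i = Random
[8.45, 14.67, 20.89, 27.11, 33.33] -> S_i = 8.45 + 6.22*i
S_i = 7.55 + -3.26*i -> [7.55, 4.29, 1.03, -2.23, -5.49]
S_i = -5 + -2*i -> [-5, -7, -9, -11, -13]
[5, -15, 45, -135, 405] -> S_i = 5*-3^i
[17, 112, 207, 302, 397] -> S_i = 17 + 95*i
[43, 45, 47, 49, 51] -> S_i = 43 + 2*i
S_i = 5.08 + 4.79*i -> [5.08, 9.87, 14.66, 19.45, 24.24]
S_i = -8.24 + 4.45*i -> [-8.24, -3.79, 0.66, 5.11, 9.56]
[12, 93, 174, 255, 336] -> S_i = 12 + 81*i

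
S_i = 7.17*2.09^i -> [7.17, 14.99, 31.32, 65.46, 136.81]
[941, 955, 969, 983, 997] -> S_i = 941 + 14*i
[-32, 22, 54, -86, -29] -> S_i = Random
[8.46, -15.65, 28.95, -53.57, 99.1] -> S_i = 8.46*(-1.85)^i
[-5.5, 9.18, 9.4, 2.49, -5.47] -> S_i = Random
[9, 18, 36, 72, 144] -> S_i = 9*2^i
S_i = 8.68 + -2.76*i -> [8.68, 5.92, 3.16, 0.4, -2.36]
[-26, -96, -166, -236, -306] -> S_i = -26 + -70*i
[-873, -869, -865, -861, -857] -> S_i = -873 + 4*i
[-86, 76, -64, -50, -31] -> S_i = Random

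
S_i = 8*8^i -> [8, 64, 512, 4096, 32768]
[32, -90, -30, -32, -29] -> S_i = Random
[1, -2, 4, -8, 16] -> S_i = 1*-2^i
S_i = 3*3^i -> [3, 9, 27, 81, 243]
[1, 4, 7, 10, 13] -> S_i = 1 + 3*i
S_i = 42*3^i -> [42, 126, 378, 1134, 3402]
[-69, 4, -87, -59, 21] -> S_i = Random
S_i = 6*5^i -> [6, 30, 150, 750, 3750]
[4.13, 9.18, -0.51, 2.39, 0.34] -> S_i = Random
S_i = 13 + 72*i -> [13, 85, 157, 229, 301]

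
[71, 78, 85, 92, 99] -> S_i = 71 + 7*i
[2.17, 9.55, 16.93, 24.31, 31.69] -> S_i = 2.17 + 7.38*i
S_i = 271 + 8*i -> [271, 279, 287, 295, 303]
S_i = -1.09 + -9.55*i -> [-1.09, -10.64, -20.19, -29.74, -39.29]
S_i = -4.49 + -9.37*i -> [-4.49, -13.86, -23.23, -32.6, -41.97]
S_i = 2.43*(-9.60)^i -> [2.43, -23.33, 223.95, -2149.91, 20639.12]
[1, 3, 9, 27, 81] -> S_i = 1*3^i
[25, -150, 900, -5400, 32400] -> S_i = 25*-6^i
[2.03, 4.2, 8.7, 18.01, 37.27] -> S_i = 2.03*2.07^i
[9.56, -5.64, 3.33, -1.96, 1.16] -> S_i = 9.56*(-0.59)^i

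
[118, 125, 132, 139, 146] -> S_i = 118 + 7*i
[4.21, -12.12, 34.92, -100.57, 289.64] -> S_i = 4.21*(-2.88)^i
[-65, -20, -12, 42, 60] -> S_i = Random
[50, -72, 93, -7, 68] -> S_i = Random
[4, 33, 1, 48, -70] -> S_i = Random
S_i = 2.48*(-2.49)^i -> [2.48, -6.18, 15.38, -38.29, 95.33]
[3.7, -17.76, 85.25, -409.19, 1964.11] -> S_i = 3.70*(-4.80)^i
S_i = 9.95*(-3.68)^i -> [9.95, -36.62, 134.75, -495.87, 1824.8]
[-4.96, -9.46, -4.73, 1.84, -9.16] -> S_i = Random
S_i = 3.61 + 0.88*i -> [3.61, 4.49, 5.37, 6.25, 7.13]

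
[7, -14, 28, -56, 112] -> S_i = 7*-2^i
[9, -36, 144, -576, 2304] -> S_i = 9*-4^i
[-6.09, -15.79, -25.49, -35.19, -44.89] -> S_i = -6.09 + -9.70*i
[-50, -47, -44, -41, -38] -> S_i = -50 + 3*i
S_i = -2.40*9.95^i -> [-2.4, -23.88, -237.61, -2364.18, -23523.59]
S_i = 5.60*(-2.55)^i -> [5.6, -14.28, 36.41, -92.86, 236.78]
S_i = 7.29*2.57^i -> [7.29, 18.74, 48.15, 123.74, 318.02]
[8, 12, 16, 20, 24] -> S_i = 8 + 4*i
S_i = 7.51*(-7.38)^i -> [7.51, -55.42, 409.03, -3018.62, 22277.45]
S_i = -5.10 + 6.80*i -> [-5.1, 1.7, 8.5, 15.3, 22.1]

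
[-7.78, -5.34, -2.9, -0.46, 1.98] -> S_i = -7.78 + 2.44*i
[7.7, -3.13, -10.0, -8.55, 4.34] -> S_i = Random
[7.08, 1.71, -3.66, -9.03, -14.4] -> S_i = 7.08 + -5.37*i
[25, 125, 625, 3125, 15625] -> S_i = 25*5^i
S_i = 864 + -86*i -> [864, 778, 692, 606, 520]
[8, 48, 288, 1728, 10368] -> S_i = 8*6^i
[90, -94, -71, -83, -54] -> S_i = Random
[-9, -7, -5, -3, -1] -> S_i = -9 + 2*i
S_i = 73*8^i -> [73, 584, 4672, 37376, 299008]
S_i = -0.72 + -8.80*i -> [-0.72, -9.52, -18.32, -27.12, -35.92]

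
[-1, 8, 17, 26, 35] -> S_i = -1 + 9*i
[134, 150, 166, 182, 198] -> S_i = 134 + 16*i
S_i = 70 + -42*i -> [70, 28, -14, -56, -98]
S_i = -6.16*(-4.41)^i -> [-6.16, 27.17, -119.8, 528.32, -2329.89]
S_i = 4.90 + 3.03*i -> [4.9, 7.93, 10.96, 13.99, 17.02]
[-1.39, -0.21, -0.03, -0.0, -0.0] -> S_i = -1.39*0.15^i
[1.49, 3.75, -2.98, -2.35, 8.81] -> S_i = Random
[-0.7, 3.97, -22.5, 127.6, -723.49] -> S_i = -0.70*(-5.67)^i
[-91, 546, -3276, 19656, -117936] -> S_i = -91*-6^i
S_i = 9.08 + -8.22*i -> [9.08, 0.86, -7.36, -15.58, -23.8]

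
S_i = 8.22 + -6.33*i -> [8.22, 1.89, -4.44, -10.77, -17.1]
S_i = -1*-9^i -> [-1, 9, -81, 729, -6561]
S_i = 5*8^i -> [5, 40, 320, 2560, 20480]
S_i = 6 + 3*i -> [6, 9, 12, 15, 18]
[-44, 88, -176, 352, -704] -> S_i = -44*-2^i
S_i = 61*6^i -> [61, 366, 2196, 13176, 79056]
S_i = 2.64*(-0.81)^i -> [2.64, -2.14, 1.73, -1.4, 1.14]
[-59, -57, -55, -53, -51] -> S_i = -59 + 2*i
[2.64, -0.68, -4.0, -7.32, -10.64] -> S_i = 2.64 + -3.32*i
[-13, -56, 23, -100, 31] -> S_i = Random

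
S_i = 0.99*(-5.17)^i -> [0.99, -5.12, 26.46, -136.81, 707.29]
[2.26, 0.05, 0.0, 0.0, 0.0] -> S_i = 2.26*0.02^i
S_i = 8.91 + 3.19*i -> [8.91, 12.1, 15.29, 18.48, 21.67]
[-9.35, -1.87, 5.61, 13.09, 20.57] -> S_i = -9.35 + 7.48*i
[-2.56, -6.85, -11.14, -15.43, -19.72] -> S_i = -2.56 + -4.29*i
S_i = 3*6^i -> [3, 18, 108, 648, 3888]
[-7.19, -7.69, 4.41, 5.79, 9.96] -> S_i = Random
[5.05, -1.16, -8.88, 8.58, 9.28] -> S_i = Random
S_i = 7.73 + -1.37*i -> [7.73, 6.36, 4.99, 3.62, 2.25]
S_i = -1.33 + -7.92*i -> [-1.33, -9.25, -17.17, -25.09, -33.01]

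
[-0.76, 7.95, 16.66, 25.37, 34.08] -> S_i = -0.76 + 8.71*i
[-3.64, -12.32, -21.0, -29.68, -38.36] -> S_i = -3.64 + -8.68*i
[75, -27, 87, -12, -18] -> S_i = Random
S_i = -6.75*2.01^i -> [-6.75, -13.57, -27.27, -54.81, -110.18]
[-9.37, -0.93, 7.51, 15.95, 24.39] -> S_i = -9.37 + 8.44*i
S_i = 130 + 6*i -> [130, 136, 142, 148, 154]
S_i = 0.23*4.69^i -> [0.23, 1.08, 5.06, 23.73, 111.28]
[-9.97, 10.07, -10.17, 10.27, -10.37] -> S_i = -9.97*(-1.01)^i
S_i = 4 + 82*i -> [4, 86, 168, 250, 332]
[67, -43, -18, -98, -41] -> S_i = Random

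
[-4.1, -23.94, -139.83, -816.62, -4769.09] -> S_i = -4.10*5.84^i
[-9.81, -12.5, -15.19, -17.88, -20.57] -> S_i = -9.81 + -2.69*i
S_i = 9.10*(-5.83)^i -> [9.1, -53.05, 309.3, -1803.21, 10512.73]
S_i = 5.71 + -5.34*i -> [5.71, 0.37, -4.97, -10.31, -15.65]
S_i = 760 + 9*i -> [760, 769, 778, 787, 796]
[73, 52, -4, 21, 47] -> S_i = Random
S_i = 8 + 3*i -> [8, 11, 14, 17, 20]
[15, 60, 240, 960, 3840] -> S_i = 15*4^i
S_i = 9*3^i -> [9, 27, 81, 243, 729]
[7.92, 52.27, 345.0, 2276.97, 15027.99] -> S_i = 7.92*6.60^i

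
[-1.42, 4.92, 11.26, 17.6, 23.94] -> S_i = -1.42 + 6.34*i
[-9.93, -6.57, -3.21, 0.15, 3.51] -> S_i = -9.93 + 3.36*i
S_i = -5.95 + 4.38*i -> [-5.95, -1.57, 2.81, 7.19, 11.57]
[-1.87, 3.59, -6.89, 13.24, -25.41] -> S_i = -1.87*(-1.92)^i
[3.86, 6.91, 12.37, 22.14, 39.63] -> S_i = 3.86*1.79^i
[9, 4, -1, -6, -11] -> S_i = 9 + -5*i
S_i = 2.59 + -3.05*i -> [2.59, -0.46, -3.51, -6.56, -9.61]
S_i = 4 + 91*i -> [4, 95, 186, 277, 368]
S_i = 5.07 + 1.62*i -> [5.07, 6.69, 8.31, 9.93, 11.55]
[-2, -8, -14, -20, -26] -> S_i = -2 + -6*i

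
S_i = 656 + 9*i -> [656, 665, 674, 683, 692]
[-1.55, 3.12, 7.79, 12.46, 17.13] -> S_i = -1.55 + 4.67*i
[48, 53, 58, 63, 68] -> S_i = 48 + 5*i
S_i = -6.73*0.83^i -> [-6.73, -5.59, -4.64, -3.85, -3.19]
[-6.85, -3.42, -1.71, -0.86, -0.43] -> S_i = -6.85*0.50^i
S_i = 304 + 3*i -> [304, 307, 310, 313, 316]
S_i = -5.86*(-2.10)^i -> [-5.86, 12.31, -25.84, 54.27, -113.97]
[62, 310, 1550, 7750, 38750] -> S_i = 62*5^i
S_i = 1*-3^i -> [1, -3, 9, -27, 81]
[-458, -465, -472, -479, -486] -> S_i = -458 + -7*i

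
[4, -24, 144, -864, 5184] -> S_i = 4*-6^i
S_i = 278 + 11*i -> [278, 289, 300, 311, 322]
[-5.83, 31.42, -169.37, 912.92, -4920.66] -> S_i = -5.83*(-5.39)^i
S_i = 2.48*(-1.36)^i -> [2.48, -3.37, 4.59, -6.24, 8.48]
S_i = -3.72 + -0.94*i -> [-3.72, -4.66, -5.6, -6.54, -7.48]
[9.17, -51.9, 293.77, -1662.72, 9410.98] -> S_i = 9.17*(-5.66)^i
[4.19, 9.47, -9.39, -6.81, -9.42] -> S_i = Random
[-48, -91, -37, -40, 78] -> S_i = Random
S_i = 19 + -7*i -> [19, 12, 5, -2, -9]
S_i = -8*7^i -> [-8, -56, -392, -2744, -19208]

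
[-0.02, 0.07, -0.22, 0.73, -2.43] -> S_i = -0.02*(-3.32)^i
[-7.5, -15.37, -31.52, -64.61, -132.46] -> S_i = -7.50*2.05^i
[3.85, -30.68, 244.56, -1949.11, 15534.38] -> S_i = 3.85*(-7.97)^i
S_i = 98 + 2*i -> [98, 100, 102, 104, 106]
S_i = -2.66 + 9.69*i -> [-2.66, 7.03, 16.72, 26.41, 36.1]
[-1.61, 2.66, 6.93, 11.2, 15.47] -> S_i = -1.61 + 4.27*i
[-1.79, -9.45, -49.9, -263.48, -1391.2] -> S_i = -1.79*5.28^i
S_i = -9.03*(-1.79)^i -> [-9.03, 16.16, -28.93, 51.79, -92.7]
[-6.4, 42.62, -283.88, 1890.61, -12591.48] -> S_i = -6.40*(-6.66)^i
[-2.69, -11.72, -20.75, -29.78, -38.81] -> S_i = -2.69 + -9.03*i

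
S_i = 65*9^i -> [65, 585, 5265, 47385, 426465]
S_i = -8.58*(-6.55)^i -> [-8.58, 56.2, -368.1, 2411.08, -15792.56]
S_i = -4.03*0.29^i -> [-4.03, -1.17, -0.34, -0.1, -0.03]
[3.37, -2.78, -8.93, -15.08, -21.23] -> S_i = 3.37 + -6.15*i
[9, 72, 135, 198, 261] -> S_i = 9 + 63*i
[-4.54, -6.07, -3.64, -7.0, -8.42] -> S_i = Random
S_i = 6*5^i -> [6, 30, 150, 750, 3750]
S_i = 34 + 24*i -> [34, 58, 82, 106, 130]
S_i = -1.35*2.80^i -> [-1.35, -3.78, -10.58, -29.64, -82.98]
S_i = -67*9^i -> [-67, -603, -5427, -48843, -439587]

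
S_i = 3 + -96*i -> [3, -93, -189, -285, -381]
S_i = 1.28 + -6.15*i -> [1.28, -4.87, -11.02, -17.17, -23.32]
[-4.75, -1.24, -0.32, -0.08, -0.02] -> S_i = -4.75*0.26^i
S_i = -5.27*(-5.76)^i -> [-5.27, 30.36, -174.85, 1007.11, -5800.97]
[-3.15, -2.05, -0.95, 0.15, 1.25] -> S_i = -3.15 + 1.10*i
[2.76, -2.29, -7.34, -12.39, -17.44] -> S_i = 2.76 + -5.05*i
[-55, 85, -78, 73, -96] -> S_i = Random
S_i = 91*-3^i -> [91, -273, 819, -2457, 7371]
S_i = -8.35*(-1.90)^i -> [-8.35, 15.86, -30.14, 57.27, -108.82]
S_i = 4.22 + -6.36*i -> [4.22, -2.14, -8.5, -14.86, -21.22]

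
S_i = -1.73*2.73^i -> [-1.73, -4.72, -12.89, -35.2, -96.09]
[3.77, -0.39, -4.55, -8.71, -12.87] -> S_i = 3.77 + -4.16*i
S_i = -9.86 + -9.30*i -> [-9.86, -19.16, -28.46, -37.76, -47.06]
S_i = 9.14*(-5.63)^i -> [9.14, -51.46, 289.71, -1631.07, 9182.9]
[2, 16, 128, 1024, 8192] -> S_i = 2*8^i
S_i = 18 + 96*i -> [18, 114, 210, 306, 402]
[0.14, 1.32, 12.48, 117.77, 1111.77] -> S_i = 0.14*9.44^i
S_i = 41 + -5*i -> [41, 36, 31, 26, 21]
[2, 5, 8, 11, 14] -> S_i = 2 + 3*i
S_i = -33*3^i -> [-33, -99, -297, -891, -2673]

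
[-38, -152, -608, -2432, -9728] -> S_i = -38*4^i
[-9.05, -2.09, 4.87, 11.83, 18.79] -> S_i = -9.05 + 6.96*i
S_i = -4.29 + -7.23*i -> [-4.29, -11.52, -18.75, -25.98, -33.21]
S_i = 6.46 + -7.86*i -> [6.46, -1.4, -9.26, -17.12, -24.98]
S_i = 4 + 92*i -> [4, 96, 188, 280, 372]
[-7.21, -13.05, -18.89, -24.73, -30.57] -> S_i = -7.21 + -5.84*i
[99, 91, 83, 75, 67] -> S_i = 99 + -8*i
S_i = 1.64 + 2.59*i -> [1.64, 4.23, 6.82, 9.41, 12.0]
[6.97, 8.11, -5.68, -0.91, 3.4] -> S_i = Random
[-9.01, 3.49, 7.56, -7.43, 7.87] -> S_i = Random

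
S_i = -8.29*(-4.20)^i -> [-8.29, 34.82, -146.24, 614.19, -2579.6]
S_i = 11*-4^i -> [11, -44, 176, -704, 2816]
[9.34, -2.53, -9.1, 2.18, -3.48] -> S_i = Random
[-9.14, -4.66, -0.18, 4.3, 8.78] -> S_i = -9.14 + 4.48*i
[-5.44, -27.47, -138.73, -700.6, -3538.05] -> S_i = -5.44*5.05^i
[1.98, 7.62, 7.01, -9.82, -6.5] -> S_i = Random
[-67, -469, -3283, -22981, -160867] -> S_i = -67*7^i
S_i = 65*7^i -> [65, 455, 3185, 22295, 156065]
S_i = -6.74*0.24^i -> [-6.74, -1.62, -0.39, -0.09, -0.02]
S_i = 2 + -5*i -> [2, -3, -8, -13, -18]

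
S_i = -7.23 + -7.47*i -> [-7.23, -14.7, -22.17, -29.64, -37.11]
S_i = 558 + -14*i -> [558, 544, 530, 516, 502]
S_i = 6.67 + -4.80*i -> [6.67, 1.87, -2.93, -7.73, -12.53]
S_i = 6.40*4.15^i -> [6.4, 26.56, 110.22, 457.43, 1898.33]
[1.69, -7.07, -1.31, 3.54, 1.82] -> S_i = Random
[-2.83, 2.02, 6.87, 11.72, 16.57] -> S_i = -2.83 + 4.85*i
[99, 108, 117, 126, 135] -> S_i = 99 + 9*i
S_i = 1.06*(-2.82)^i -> [1.06, -2.99, 8.43, -23.77, 67.04]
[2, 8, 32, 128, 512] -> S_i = 2*4^i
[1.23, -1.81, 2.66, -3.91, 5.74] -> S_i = 1.23*(-1.47)^i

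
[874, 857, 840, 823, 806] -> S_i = 874 + -17*i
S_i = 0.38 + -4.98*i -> [0.38, -4.6, -9.58, -14.56, -19.54]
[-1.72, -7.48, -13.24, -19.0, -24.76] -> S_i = -1.72 + -5.76*i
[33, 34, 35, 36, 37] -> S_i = 33 + 1*i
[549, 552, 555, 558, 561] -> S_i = 549 + 3*i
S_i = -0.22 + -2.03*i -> [-0.22, -2.25, -4.28, -6.31, -8.34]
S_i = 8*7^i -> [8, 56, 392, 2744, 19208]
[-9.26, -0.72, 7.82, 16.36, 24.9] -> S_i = -9.26 + 8.54*i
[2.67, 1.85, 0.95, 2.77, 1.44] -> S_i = Random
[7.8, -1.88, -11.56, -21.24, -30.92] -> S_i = 7.80 + -9.68*i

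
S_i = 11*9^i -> [11, 99, 891, 8019, 72171]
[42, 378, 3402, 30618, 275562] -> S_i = 42*9^i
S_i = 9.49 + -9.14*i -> [9.49, 0.35, -8.79, -17.93, -27.07]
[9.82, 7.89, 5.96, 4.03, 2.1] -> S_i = 9.82 + -1.93*i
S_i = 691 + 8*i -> [691, 699, 707, 715, 723]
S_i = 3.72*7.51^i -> [3.72, 27.94, 209.81, 1575.66, 11833.21]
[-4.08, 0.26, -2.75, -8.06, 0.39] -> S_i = Random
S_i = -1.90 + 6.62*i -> [-1.9, 4.72, 11.34, 17.96, 24.58]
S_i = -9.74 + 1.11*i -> [-9.74, -8.63, -7.52, -6.41, -5.3]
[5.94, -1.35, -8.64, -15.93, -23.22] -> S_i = 5.94 + -7.29*i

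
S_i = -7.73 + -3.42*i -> [-7.73, -11.15, -14.57, -17.99, -21.41]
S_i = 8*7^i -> [8, 56, 392, 2744, 19208]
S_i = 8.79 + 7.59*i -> [8.79, 16.38, 23.97, 31.56, 39.15]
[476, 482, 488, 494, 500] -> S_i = 476 + 6*i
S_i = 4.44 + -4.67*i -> [4.44, -0.23, -4.9, -9.57, -14.24]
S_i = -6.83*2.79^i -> [-6.83, -19.06, -53.17, -148.33, -413.84]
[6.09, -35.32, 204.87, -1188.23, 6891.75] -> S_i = 6.09*(-5.80)^i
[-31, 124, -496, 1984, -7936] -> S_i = -31*-4^i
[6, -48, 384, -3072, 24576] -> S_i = 6*-8^i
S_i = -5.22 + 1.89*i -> [-5.22, -3.33, -1.44, 0.45, 2.34]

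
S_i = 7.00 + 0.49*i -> [7.0, 7.49, 7.98, 8.47, 8.96]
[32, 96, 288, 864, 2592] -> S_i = 32*3^i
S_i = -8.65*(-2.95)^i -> [-8.65, 25.52, -75.28, 222.07, -655.09]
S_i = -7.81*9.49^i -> [-7.81, -74.12, -703.37, -6674.98, -63345.52]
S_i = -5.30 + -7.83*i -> [-5.3, -13.13, -20.96, -28.79, -36.62]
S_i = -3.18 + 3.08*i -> [-3.18, -0.1, 2.98, 6.06, 9.14]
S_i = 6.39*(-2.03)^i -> [6.39, -12.97, 26.33, -53.46, 108.51]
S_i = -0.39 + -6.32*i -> [-0.39, -6.71, -13.03, -19.35, -25.67]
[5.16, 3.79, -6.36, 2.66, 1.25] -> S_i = Random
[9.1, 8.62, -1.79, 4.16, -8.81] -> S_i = Random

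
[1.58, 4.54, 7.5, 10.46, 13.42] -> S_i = 1.58 + 2.96*i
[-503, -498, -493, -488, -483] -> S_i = -503 + 5*i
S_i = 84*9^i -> [84, 756, 6804, 61236, 551124]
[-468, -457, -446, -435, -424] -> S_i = -468 + 11*i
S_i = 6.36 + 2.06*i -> [6.36, 8.42, 10.48, 12.54, 14.6]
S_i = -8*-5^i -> [-8, 40, -200, 1000, -5000]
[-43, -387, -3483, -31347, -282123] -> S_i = -43*9^i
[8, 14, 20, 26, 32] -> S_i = 8 + 6*i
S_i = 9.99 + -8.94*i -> [9.99, 1.05, -7.89, -16.83, -25.77]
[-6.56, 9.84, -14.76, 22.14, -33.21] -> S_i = -6.56*(-1.50)^i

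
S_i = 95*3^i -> [95, 285, 855, 2565, 7695]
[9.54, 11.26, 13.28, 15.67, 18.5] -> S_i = 9.54*1.18^i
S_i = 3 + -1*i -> [3, 2, 1, 0, -1]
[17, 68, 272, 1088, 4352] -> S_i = 17*4^i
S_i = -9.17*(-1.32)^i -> [-9.17, 12.1, -15.98, 21.09, -27.84]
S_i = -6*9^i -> [-6, -54, -486, -4374, -39366]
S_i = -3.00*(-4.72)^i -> [-3.0, 14.16, -66.84, 315.46, -1488.98]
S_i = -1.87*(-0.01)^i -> [-1.87, 0.02, -0.0, 0.0, -0.0]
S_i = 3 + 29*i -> [3, 32, 61, 90, 119]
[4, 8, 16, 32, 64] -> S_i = 4*2^i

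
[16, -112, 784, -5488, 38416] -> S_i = 16*-7^i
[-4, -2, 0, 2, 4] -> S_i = -4 + 2*i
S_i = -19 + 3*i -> [-19, -16, -13, -10, -7]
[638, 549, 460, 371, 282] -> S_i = 638 + -89*i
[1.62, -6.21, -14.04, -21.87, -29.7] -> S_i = 1.62 + -7.83*i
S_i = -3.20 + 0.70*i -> [-3.2, -2.5, -1.8, -1.1, -0.4]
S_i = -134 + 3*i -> [-134, -131, -128, -125, -122]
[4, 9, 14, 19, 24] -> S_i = 4 + 5*i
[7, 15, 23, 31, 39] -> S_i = 7 + 8*i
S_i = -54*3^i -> [-54, -162, -486, -1458, -4374]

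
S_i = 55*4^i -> [55, 220, 880, 3520, 14080]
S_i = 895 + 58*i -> [895, 953, 1011, 1069, 1127]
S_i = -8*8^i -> [-8, -64, -512, -4096, -32768]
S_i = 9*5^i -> [9, 45, 225, 1125, 5625]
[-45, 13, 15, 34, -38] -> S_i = Random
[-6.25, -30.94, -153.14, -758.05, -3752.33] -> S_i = -6.25*4.95^i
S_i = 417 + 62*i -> [417, 479, 541, 603, 665]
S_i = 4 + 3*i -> [4, 7, 10, 13, 16]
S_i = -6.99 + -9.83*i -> [-6.99, -16.82, -26.65, -36.48, -46.31]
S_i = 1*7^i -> [1, 7, 49, 343, 2401]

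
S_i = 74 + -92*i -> [74, -18, -110, -202, -294]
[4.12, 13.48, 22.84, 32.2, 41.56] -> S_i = 4.12 + 9.36*i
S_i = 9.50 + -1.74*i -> [9.5, 7.76, 6.02, 4.28, 2.54]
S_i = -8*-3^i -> [-8, 24, -72, 216, -648]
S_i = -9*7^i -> [-9, -63, -441, -3087, -21609]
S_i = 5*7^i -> [5, 35, 245, 1715, 12005]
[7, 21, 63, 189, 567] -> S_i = 7*3^i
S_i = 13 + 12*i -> [13, 25, 37, 49, 61]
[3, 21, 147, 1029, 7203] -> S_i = 3*7^i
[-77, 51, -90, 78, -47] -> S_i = Random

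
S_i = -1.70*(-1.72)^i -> [-1.7, 2.92, -5.03, 8.65, -14.88]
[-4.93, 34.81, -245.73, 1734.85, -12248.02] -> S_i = -4.93*(-7.06)^i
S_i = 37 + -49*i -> [37, -12, -61, -110, -159]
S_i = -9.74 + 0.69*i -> [-9.74, -9.05, -8.36, -7.67, -6.98]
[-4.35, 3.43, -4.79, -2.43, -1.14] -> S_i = Random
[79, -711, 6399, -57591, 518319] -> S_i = 79*-9^i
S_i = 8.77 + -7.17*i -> [8.77, 1.6, -5.57, -12.74, -19.91]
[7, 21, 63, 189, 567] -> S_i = 7*3^i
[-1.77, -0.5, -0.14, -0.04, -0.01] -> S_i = -1.77*0.28^i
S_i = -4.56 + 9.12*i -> [-4.56, 4.56, 13.68, 22.8, 31.92]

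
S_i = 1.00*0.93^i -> [1.0, 0.93, 0.86, 0.8, 0.75]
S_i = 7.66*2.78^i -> [7.66, 21.29, 59.2, 164.57, 457.52]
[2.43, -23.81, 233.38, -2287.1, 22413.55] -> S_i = 2.43*(-9.80)^i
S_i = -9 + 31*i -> [-9, 22, 53, 84, 115]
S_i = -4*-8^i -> [-4, 32, -256, 2048, -16384]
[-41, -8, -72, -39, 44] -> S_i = Random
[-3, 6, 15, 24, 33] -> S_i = -3 + 9*i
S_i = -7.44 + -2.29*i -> [-7.44, -9.73, -12.02, -14.31, -16.6]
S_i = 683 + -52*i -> [683, 631, 579, 527, 475]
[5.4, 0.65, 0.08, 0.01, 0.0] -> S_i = 5.40*0.12^i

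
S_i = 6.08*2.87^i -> [6.08, 17.45, 50.08, 143.73, 412.51]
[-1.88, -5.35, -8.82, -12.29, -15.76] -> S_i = -1.88 + -3.47*i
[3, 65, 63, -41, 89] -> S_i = Random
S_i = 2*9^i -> [2, 18, 162, 1458, 13122]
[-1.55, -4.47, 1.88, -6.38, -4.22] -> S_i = Random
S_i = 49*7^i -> [49, 343, 2401, 16807, 117649]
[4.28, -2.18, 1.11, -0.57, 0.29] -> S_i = 4.28*(-0.51)^i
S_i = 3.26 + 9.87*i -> [3.26, 13.13, 23.0, 32.87, 42.74]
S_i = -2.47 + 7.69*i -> [-2.47, 5.22, 12.91, 20.6, 28.29]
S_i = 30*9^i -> [30, 270, 2430, 21870, 196830]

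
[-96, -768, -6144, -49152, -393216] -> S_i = -96*8^i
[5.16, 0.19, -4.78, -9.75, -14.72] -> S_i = 5.16 + -4.97*i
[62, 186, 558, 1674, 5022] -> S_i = 62*3^i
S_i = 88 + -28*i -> [88, 60, 32, 4, -24]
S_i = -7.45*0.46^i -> [-7.45, -3.43, -1.58, -0.73, -0.33]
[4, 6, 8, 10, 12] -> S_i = 4 + 2*i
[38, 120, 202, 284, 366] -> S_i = 38 + 82*i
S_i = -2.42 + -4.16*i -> [-2.42, -6.58, -10.74, -14.9, -19.06]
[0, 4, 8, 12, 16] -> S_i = 0 + 4*i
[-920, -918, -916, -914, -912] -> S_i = -920 + 2*i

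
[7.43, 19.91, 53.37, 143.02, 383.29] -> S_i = 7.43*2.68^i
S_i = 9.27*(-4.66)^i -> [9.27, -43.2, 201.3, -938.07, 4371.43]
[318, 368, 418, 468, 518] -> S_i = 318 + 50*i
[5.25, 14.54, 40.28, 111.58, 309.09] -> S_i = 5.25*2.77^i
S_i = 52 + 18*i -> [52, 70, 88, 106, 124]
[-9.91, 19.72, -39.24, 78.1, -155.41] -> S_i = -9.91*(-1.99)^i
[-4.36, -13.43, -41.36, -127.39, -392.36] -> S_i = -4.36*3.08^i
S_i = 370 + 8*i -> [370, 378, 386, 394, 402]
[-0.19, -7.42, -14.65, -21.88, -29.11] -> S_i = -0.19 + -7.23*i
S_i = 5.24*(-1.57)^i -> [5.24, -8.23, 12.92, -20.28, 31.84]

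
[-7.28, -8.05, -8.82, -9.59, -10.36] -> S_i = -7.28 + -0.77*i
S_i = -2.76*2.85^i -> [-2.76, -7.87, -22.42, -63.89, -182.09]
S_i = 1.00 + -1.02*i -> [1.0, -0.02, -1.04, -2.06, -3.08]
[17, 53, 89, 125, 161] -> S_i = 17 + 36*i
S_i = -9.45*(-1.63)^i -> [-9.45, 15.4, -25.11, 40.93, -66.71]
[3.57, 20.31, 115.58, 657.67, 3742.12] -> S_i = 3.57*5.69^i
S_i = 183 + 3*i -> [183, 186, 189, 192, 195]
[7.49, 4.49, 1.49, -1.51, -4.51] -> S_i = 7.49 + -3.00*i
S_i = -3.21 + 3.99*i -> [-3.21, 0.78, 4.77, 8.76, 12.75]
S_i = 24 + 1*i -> [24, 25, 26, 27, 28]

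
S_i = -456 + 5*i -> [-456, -451, -446, -441, -436]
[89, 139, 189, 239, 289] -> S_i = 89 + 50*i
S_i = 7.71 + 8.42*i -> [7.71, 16.13, 24.55, 32.97, 41.39]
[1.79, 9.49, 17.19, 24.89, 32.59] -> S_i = 1.79 + 7.70*i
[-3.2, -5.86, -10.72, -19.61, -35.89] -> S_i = -3.20*1.83^i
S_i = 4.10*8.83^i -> [4.1, 36.2, 319.67, 2822.71, 24924.51]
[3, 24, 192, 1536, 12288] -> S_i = 3*8^i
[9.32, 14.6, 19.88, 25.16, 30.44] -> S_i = 9.32 + 5.28*i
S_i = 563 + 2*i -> [563, 565, 567, 569, 571]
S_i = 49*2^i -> [49, 98, 196, 392, 784]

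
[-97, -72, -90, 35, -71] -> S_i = Random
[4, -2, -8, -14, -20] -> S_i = 4 + -6*i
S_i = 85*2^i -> [85, 170, 340, 680, 1360]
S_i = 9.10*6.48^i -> [9.1, 58.97, 382.11, 2476.09, 16045.06]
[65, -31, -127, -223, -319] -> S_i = 65 + -96*i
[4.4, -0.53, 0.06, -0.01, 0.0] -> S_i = 4.40*(-0.12)^i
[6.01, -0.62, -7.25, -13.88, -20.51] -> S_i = 6.01 + -6.63*i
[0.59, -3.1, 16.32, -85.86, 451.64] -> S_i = 0.59*(-5.26)^i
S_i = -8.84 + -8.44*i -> [-8.84, -17.28, -25.72, -34.16, -42.6]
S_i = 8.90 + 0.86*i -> [8.9, 9.76, 10.62, 11.48, 12.34]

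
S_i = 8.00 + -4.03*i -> [8.0, 3.97, -0.06, -4.09, -8.12]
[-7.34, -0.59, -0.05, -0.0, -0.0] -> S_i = -7.34*0.08^i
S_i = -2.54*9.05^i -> [-2.54, -22.99, -208.03, -1882.69, -17038.37]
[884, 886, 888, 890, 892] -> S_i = 884 + 2*i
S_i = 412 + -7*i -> [412, 405, 398, 391, 384]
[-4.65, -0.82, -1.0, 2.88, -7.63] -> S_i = Random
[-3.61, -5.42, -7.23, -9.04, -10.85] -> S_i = -3.61 + -1.81*i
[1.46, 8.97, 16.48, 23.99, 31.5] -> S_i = 1.46 + 7.51*i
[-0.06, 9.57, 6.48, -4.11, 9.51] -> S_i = Random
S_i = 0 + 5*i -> [0, 5, 10, 15, 20]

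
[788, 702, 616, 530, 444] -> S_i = 788 + -86*i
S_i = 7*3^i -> [7, 21, 63, 189, 567]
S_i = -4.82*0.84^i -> [-4.82, -4.05, -3.4, -2.86, -2.4]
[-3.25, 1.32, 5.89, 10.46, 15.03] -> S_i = -3.25 + 4.57*i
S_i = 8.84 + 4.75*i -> [8.84, 13.59, 18.34, 23.09, 27.84]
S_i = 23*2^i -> [23, 46, 92, 184, 368]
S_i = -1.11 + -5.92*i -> [-1.11, -7.03, -12.95, -18.87, -24.79]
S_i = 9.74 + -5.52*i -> [9.74, 4.22, -1.3, -6.82, -12.34]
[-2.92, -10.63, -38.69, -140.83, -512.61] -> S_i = -2.92*3.64^i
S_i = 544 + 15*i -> [544, 559, 574, 589, 604]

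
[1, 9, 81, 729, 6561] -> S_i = 1*9^i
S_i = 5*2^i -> [5, 10, 20, 40, 80]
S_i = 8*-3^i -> [8, -24, 72, -216, 648]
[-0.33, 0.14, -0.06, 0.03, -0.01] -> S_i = -0.33*(-0.43)^i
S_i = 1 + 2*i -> [1, 3, 5, 7, 9]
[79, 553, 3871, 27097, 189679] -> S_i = 79*7^i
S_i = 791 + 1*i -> [791, 792, 793, 794, 795]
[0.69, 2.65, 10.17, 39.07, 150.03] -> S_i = 0.69*3.84^i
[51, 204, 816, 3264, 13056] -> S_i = 51*4^i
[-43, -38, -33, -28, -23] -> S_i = -43 + 5*i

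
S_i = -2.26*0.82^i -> [-2.26, -1.85, -1.52, -1.25, -1.02]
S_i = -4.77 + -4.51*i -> [-4.77, -9.28, -13.79, -18.3, -22.81]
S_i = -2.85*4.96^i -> [-2.85, -14.14, -70.11, -347.77, -1724.93]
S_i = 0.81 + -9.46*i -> [0.81, -8.65, -18.11, -27.57, -37.03]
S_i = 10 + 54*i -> [10, 64, 118, 172, 226]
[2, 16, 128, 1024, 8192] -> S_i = 2*8^i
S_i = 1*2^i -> [1, 2, 4, 8, 16]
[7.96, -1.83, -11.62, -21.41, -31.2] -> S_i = 7.96 + -9.79*i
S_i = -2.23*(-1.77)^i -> [-2.23, 3.95, -6.99, 12.37, -21.89]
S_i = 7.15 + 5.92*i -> [7.15, 13.07, 18.99, 24.91, 30.83]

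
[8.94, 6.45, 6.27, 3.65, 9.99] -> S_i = Random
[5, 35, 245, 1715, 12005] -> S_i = 5*7^i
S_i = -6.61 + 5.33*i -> [-6.61, -1.28, 4.05, 9.38, 14.71]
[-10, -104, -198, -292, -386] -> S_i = -10 + -94*i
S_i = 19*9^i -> [19, 171, 1539, 13851, 124659]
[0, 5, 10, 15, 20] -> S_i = 0 + 5*i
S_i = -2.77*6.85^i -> [-2.77, -18.97, -129.98, -890.33, -6098.77]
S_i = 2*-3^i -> [2, -6, 18, -54, 162]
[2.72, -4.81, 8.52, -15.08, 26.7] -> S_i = 2.72*(-1.77)^i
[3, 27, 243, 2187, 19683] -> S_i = 3*9^i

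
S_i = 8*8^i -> [8, 64, 512, 4096, 32768]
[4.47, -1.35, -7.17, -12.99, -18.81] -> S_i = 4.47 + -5.82*i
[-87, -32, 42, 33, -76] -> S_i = Random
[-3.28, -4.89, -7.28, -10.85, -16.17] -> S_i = -3.28*1.49^i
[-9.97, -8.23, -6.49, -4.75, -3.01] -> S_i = -9.97 + 1.74*i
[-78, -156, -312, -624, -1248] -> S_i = -78*2^i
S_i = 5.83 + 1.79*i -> [5.83, 7.62, 9.41, 11.2, 12.99]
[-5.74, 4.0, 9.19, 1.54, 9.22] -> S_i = Random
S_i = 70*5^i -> [70, 350, 1750, 8750, 43750]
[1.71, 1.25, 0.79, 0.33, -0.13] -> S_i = 1.71 + -0.46*i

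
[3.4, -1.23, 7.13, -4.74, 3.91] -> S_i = Random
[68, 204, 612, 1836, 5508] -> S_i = 68*3^i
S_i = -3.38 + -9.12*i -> [-3.38, -12.5, -21.62, -30.74, -39.86]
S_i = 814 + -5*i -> [814, 809, 804, 799, 794]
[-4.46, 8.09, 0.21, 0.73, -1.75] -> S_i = Random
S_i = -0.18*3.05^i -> [-0.18, -0.55, -1.67, -5.11, -15.58]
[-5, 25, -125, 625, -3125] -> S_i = -5*-5^i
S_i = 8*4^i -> [8, 32, 128, 512, 2048]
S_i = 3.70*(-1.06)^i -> [3.7, -3.92, 4.16, -4.41, 4.67]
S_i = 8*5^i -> [8, 40, 200, 1000, 5000]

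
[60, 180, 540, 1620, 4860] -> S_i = 60*3^i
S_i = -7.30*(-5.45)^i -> [-7.3, 39.79, -216.83, 1181.71, -6440.34]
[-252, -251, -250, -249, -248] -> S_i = -252 + 1*i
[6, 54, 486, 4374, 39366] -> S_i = 6*9^i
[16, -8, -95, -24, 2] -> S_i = Random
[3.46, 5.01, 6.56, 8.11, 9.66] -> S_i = 3.46 + 1.55*i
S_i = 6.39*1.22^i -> [6.39, 7.8, 9.51, 11.6, 14.16]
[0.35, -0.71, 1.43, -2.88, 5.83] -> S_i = 0.35*(-2.02)^i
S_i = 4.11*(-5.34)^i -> [4.11, -21.95, 117.2, -625.84, 3342.0]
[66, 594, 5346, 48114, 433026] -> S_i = 66*9^i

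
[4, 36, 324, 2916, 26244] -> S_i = 4*9^i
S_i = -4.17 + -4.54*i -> [-4.17, -8.71, -13.25, -17.79, -22.33]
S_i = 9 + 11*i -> [9, 20, 31, 42, 53]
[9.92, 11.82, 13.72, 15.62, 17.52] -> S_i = 9.92 + 1.90*i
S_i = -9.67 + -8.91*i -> [-9.67, -18.58, -27.49, -36.4, -45.31]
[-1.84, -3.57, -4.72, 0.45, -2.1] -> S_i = Random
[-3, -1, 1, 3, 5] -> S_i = -3 + 2*i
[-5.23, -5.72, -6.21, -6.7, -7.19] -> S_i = -5.23 + -0.49*i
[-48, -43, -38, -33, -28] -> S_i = -48 + 5*i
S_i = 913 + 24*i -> [913, 937, 961, 985, 1009]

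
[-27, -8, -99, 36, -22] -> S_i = Random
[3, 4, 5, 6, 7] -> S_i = 3 + 1*i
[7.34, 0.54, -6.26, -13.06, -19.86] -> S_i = 7.34 + -6.80*i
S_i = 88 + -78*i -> [88, 10, -68, -146, -224]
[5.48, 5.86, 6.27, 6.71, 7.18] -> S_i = 5.48*1.07^i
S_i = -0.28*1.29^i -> [-0.28, -0.36, -0.47, -0.6, -0.78]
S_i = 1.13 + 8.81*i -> [1.13, 9.94, 18.75, 27.56, 36.37]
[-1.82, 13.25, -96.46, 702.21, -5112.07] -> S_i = -1.82*(-7.28)^i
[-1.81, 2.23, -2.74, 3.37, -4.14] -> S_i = -1.81*(-1.23)^i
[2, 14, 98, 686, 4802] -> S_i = 2*7^i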